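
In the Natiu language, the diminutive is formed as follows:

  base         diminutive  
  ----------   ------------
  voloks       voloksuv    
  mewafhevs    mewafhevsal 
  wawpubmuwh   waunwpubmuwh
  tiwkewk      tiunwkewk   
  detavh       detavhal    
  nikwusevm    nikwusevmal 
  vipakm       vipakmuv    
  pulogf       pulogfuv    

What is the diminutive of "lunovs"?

detavh and wawpubmuwh both end in -h yet inflect differently (detavhal, waunwpubmuwh), so the final letter is not what conditions the rule; the second-to-last letter is.
"lunovs" has second-to-last letter 'v'. The stems whose second-to-last letter is 'v' (nikwusevm → nikwusevmal, detavh → detavhal, mewafhevs → mewafhevsal) add -al.
The other patterns: stems whose second-to-last letter is 'w' insert -un- after the first vowel; stems whose second-to-last letter is 'g' or 'k' add -uv.
So lunovs → lunovsal.

lunovsal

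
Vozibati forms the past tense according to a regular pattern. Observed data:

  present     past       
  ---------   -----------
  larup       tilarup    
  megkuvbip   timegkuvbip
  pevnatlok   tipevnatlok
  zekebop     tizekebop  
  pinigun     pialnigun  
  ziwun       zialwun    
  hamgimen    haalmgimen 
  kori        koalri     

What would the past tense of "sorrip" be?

larup and pinigun both have last vowel 'u' yet inflect differently (tilarup, pialnigun), so the last vowel is not what conditions the rule; the final letter is.
"sorrip" ends in -p. The stems ending in -p (larup → tilarup, megkuvbip → timegkuvbip, zekebop → tizekebop) add the prefix ti-.
The other pattern: stems ending in -i or -n insert -al- after the first vowel.
So sorrip → tisorrip.

tisorrip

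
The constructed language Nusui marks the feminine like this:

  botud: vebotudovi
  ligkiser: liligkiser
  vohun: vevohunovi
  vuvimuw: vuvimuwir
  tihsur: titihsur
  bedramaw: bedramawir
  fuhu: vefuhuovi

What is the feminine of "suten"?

vesutenovi

"suten" ends in -n. The one such stem in the data (vohun → vevohunovi) adds ve- … -ovi around the stem, so the same rule applies.
The other patterns: stems ending in -r repeat the first consonant+vowel as a prefix; stems ending in -w add -ir.
So suten → vesutenovi.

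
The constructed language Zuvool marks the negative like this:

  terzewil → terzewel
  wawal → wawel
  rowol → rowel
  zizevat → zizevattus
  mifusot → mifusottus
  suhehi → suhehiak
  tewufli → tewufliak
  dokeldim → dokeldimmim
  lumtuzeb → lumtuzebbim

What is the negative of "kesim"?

wawal and zizevat both have last vowel 'a' yet inflect differently (wawel, zizevattus), so the last vowel is not what conditions the rule; the final letter is.
"kesim" ends in -m. The one such stem in the data (dokeldim → dokeldimmim) doubles the final consonant and adds -im (as does lumtuzeb), so the same rule applies.
The other patterns: stems ending in -l change the last vowel to 'e'; stems ending in -t double the final consonant and add -us; stems ending in -i add -ak.
So kesim → kesimmim.

kesimmim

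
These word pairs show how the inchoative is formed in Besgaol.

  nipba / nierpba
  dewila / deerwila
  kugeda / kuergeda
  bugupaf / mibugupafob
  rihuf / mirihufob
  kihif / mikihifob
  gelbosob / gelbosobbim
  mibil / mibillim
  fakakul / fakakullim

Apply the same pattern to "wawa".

nipba and bugupaf both have last vowel 'a' yet inflect differently (nierpba, mibugupafob), so the last vowel is not what conditions the rule; the final letter is.
"wawa" ends in -a. The stems ending in -a (nipba → nierpba, dewila → deerwila, kugeda → kuergeda) insert -er- after the first vowel.
So wawa → waerwa.

waerwa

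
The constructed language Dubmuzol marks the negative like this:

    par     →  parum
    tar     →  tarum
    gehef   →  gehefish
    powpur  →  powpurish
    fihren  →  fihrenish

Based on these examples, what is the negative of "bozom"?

bozomish

"bozom" has 2 vowels. The stems with 2 vowels (gehef → gehefish, powpur → powpurish, fihren → fihrenish) add -ish.
So bozom → bozomish.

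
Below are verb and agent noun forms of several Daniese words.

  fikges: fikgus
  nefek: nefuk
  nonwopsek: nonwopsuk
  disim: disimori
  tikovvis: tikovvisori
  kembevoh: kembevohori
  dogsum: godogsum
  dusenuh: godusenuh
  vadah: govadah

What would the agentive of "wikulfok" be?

fikges and tikovvis both end in -s yet inflect differently (fikgus, tikovvisori), so the final letter is not what conditions the rule; the last vowel is.
"wikulfok" has last vowel 'o'. The one such stem in the data (kembevoh → kembevohori) adds -ori, so the same rule applies.
The other patterns: stems whose last vowel is 'e' change the last vowel to 'u'; stems whose last vowel is 'a' or 'u' add the prefix go-.
So wikulfok → wikulfokori.

wikulfokori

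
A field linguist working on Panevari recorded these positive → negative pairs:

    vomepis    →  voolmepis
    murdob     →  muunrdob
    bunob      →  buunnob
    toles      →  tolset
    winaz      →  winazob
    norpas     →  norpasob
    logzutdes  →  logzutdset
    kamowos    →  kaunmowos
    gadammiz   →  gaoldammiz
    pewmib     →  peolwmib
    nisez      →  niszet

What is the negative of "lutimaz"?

lutimazob

norpas and kamowos both end in -s yet inflect differently (norpasob, kaunmowos), so the final letter is not what conditions the rule; the last vowel is.
"lutimaz" has last vowel 'a'. The stems whose last vowel is 'a' (norpas → norpasob, winaz → winazob) add -ob.
So lutimaz → lutimazob.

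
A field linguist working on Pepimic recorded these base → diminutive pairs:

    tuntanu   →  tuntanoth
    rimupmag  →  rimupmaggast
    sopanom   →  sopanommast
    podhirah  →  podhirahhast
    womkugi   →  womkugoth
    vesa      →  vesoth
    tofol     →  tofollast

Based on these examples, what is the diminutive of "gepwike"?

podhirah and vesa both have last vowel 'a' yet inflect differently (podhirahhast, vesoth), so the last vowel is not what conditions the rule; whether the stem ends in a vowel or a consonant is.
"gepwike" ends in a vowel. The stems ending in a vowel (womkugi → womkugoth, vesa → vesoth, tuntanu → tuntanoth) drop the final letter and add -oth.
So gepwike → gepwikoth.

gepwikoth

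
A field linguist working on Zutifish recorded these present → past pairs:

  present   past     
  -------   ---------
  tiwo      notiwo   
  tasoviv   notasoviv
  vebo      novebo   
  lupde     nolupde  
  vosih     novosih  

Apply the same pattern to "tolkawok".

notolkawok

Every pair shown (tiwo → notiwo, tasoviv → notasoviv, vebo → novebo, …) follows the same rule: add the prefix no-.
So tolkawok → notolkawok.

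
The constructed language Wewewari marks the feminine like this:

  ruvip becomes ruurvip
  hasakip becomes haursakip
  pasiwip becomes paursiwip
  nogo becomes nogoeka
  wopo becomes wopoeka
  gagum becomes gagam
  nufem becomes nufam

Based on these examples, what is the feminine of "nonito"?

nonitoeka

nogo and nufem both begin with n- yet inflect differently (nogoeka, nufam), so the first letter is not what conditions the rule; the final letter is.
"nonito" ends in -o. The stems ending in -o (nogo → nogoeka, wopo → wopoeka) add -eka.
So nonito → nonitoeka.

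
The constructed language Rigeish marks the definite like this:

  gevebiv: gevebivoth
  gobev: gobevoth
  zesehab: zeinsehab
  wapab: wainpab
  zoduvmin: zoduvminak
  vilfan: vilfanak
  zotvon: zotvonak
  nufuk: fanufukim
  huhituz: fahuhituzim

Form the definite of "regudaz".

gevebiv and zoduvmin both have last vowel 'i' yet inflect differently (gevebivoth, zoduvminak), so the last vowel is not what conditions the rule; the final letter is.
"regudaz" ends in -z. The one such stem in the data (huhituz → fahuhituzim) adds fa- … -im around the stem, so the same rule applies.
So regudaz → faregudazim.

faregudazim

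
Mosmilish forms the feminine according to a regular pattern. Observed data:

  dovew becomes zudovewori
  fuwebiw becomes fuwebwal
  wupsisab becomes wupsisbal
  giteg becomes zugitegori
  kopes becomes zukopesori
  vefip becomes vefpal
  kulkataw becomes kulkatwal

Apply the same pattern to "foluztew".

dovew and fuwebiw both end in -w yet inflect differently (zudovewori, fuwebwal), so the final letter is not what conditions the rule; the last vowel is.
"foluztew" has last vowel 'e'. The stems whose last vowel is 'e' (dovew → zudovewori, giteg → zugitegori, kopes → zukopesori) add zu- … -ori around the stem.
So foluztew → zufoluztewori.

zufoluztewori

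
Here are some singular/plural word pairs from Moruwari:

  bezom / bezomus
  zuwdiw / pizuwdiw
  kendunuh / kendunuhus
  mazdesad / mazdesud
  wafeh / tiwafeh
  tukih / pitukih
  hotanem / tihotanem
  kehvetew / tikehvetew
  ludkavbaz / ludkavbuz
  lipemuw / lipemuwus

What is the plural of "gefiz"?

lipemuw and zuwdiw both end in -w yet inflect differently (lipemuwus, pizuwdiw), so the final letter is not what conditions the rule; the last vowel is.
"gefiz" has last vowel 'i'. The stems whose last vowel is 'i' (zuwdiw → pizuwdiw, tukih → pitukih) add the prefix pi-.
So gefiz → pigefiz.

pigefiz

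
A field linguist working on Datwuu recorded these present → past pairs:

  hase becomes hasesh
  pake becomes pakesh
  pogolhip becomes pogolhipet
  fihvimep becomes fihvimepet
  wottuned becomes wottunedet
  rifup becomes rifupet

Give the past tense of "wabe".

hase and fihvimep both have last vowel 'e' yet inflect differently (hasesh, fihvimepet), so the last vowel is not what conditions the rule; whether the stem ends in a vowel or a consonant is.
"wabe" ends in a vowel. The stems ending in a vowel (hase → hasesh, pake → pakesh) drop the final letter and add -esh.
So wabe → wabesh.

wabesh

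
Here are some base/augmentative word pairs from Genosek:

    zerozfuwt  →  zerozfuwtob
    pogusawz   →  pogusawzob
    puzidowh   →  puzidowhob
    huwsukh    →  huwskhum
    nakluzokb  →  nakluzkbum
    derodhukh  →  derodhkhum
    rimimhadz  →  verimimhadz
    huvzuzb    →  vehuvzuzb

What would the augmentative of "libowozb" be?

velibowozb

puzidowh and huwsukh both end in -h yet inflect differently (puzidowhob, huwskhum), so the final letter is not what conditions the rule; the second-to-last letter is.
"libowozb" has second-to-last letter 'z'. The one such stem in the data (huvzuzb → vehuvzuzb) adds the prefix ve-, so the same rule applies.
So libowozb → velibowozb.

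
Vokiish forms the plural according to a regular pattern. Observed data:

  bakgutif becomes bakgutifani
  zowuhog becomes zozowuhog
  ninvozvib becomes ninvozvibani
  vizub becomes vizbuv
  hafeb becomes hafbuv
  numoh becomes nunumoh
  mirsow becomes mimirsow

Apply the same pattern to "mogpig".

"mogpig" has last vowel 'i'. The stems whose last vowel is 'i' (bakgutif → bakgutifani, ninvozvib → ninvozvibani) add -ani.
The other patterns: stems whose last vowel is 'o' repeat the first consonant+vowel as a prefix; stems whose last vowel is 'e' or 'u' delete the last vowel and add -uv.
So mogpig → mogpigani.

mogpigani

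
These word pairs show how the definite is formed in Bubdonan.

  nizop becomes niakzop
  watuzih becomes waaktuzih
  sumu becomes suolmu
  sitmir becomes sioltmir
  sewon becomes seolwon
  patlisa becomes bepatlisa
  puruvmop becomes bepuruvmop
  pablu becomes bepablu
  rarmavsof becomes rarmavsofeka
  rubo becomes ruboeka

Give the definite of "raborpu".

raborpueka

"raborpu" begins with r-. The stems beginning with r- (rarmavsof → rarmavsofeka, rubo → ruboeka) add -eka.
The other patterns: stems beginning with n- or w- insert -ak- after the first vowel; stems beginning with s- insert -ol- after the first vowel; stems beginning with p- add the prefix be-.
So raborpu → raborpueka.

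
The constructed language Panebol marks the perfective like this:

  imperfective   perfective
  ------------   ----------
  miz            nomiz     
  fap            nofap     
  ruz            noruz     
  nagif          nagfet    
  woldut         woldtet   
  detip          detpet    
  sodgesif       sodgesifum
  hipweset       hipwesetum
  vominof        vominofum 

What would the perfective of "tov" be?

"tov" has 1 vowel. The stems with 1 vowel (miz → nomiz, fap → nofap, ruz → noruz) add the prefix no-.
So tov → notov.

notov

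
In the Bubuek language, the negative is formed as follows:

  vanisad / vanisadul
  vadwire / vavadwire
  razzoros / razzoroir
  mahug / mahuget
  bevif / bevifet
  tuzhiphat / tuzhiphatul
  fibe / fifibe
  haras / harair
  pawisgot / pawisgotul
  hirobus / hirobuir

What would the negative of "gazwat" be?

haras and vanisad both have last vowel 'a' yet inflect differently (harair, vanisadul), so the last vowel is not what conditions the rule; the final letter is.
"gazwat" ends in -t. The stems ending in -t (tuzhiphat → tuzhiphatul, pawisgot → pawisgotul) add -ul.
So gazwat → gazwatul.

gazwatul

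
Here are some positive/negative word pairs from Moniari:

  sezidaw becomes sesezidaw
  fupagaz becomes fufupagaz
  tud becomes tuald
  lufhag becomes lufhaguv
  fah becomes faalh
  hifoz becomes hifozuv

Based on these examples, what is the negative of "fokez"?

fokezuv

hifoz and fupagaz both end in -z yet inflect differently (hifozuv, fufupagaz), so the final letter is not what conditions the rule; the number of vowels is.
"fokez" has 2 vowels. The stems with 2 vowels (lufhag → lufhaguv, hifoz → hifozuv) add -uv.
The other patterns: stems with 1 vowel insert -al- after the first vowel; stems with 3 vowels repeat the first consonant+vowel as a prefix.
So fokez → fokezuv.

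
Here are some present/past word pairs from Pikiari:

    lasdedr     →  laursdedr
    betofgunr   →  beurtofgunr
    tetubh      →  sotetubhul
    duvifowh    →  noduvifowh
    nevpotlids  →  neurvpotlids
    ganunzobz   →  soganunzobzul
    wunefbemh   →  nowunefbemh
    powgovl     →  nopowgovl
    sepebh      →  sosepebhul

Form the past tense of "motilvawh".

tetubh and duvifowh both end in -h yet inflect differently (sotetubhul, noduvifowh), so the final letter is not what conditions the rule; the second-to-last letter is.
"motilvawh" has second-to-last letter 'w'. The one such stem in the data (duvifowh → noduvifowh) adds the prefix no-, so the same rule applies.
So motilvawh → nomotilvawh.

nomotilvawh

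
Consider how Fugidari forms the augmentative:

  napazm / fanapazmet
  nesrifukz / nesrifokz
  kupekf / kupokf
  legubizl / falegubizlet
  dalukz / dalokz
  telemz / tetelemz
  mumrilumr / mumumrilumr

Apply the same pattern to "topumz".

totopumz

nesrifukz and telemz both end in -z yet inflect differently (nesrifokz, tetelemz), so the final letter is not what conditions the rule; the second-to-last letter is.
"topumz" has second-to-last letter 'm'. The stems whose second-to-last letter is 'm' (mumrilumr → mumumrilumr, telemz → tetelemz) repeat the first consonant+vowel as a prefix.
So topumz → totopumz.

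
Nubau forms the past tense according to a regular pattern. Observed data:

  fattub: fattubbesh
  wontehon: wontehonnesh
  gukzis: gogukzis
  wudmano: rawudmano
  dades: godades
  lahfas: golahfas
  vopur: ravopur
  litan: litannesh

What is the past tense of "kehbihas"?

litan and lahfas both have last vowel 'a' yet inflect differently (litannesh, golahfas), so the last vowel is not what conditions the rule; the final letter is.
"kehbihas" ends in -s. The stems ending in -s (gukzis → gogukzis, lahfas → golahfas, dades → godades) add the prefix go-.
The other patterns: stems ending in -b or -n double the final consonant and add -esh; stems ending in -o or -r add the prefix ra-.
So kehbihas → gokehbihas.

gokehbihas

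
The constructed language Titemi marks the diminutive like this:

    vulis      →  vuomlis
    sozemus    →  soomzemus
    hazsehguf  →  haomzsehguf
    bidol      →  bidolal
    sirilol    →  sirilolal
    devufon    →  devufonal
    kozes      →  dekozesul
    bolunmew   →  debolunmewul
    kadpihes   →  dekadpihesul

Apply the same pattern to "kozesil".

koomzesil

vulis and kozes both end in -s yet inflect differently (vuomlis, dekozesul), so the final letter is not what conditions the rule; the last vowel is.
"kozesil" has last vowel 'i'. The one such stem in the data (vulis → vuomlis) inserts -om- after the first vowel (as do sozemus, hazsehguf), so the same rule applies.
The other patterns: stems whose last vowel is 'o' add -al; stems whose last vowel is 'e' add de- … -ul around the stem.
So kozesil → koomzesil.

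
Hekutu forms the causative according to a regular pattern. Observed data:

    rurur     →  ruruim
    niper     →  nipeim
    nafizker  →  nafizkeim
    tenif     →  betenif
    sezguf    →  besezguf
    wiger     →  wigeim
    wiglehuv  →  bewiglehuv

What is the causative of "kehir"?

"kehir" ends in -r. The stems ending in -r (rurur → ruruim, niper → nipeim, nafizker → nafizkeim) drop the final letter and add -im.
So kehir → kehiim.

kehiim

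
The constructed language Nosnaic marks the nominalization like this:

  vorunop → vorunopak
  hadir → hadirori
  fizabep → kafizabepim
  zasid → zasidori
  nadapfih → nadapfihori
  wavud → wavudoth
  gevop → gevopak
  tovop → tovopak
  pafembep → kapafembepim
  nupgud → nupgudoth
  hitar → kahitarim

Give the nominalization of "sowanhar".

kasowanharim

"sowanhar" has last vowel 'a'. The one such stem in the data (hitar → kahitarim) adds ka- … -im around the stem, so the same rule applies.
The other patterns: stems whose last vowel is 'o' add -ak; stems whose last vowel is 'u' add -oth; stems whose last vowel is 'i' add -ori.
So sowanhar → kasowanharim.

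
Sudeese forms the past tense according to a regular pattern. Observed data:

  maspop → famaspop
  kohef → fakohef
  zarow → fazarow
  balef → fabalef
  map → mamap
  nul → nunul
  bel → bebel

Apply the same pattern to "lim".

maspop and map both end in -p yet inflect differently (famaspop, mamap), so the final letter is not what conditions the rule; the number of vowels is.
"lim" has 1 vowel. The stems with 1 vowel (map → mamap, nul → nunul, bel → bebel) repeat the first consonant+vowel as a prefix.
The other pattern: stems with 2 vowels add the prefix fa-.
So lim → lilim.

lilim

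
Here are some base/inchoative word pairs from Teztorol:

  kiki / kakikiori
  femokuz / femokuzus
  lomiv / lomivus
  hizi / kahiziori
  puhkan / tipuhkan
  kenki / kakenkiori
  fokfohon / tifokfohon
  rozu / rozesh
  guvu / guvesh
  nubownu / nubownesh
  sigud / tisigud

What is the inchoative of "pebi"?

kapebiori

rozu and sigud both have last vowel 'u' yet inflect differently (rozesh, tisigud), so the last vowel is not what conditions the rule; the final letter is.
"pebi" ends in -i. The stems ending in -i (hizi → kahiziori, kenki → kakenkiori, kiki → kakikiori) add ka- … -ori around the stem.
The other patterns: stems ending in -u drop the final letter and add -esh; stems ending in -d or -n add the prefix ti-; stems ending in -v or -z add -us.
So pebi → kapebiori.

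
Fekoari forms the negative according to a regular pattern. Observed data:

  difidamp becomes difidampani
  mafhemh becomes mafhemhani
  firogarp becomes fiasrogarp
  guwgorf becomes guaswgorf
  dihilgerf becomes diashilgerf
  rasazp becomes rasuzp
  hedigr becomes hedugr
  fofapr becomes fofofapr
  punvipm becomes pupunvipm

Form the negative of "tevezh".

difidamp and firogarp both end in -p yet inflect differently (difidampani, fiasrogarp), so the final letter is not what conditions the rule; the second-to-last letter is.
"tevezh" has second-to-last letter 'z'. The one such stem in the data (rasazp → rasuzp) changes the last vowel to 'u' (as does hedigr), so the same rule applies.
So tevezh → tevuzh.

tevuzh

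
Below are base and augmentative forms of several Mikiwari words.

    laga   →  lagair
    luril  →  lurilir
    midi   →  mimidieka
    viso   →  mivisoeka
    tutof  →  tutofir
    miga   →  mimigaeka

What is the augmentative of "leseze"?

lesezeir

"leseze" begins with l-. The stems beginning with l- (laga → lagair, luril → lurilir) add -ir.
The other pattern: stems beginning with m- or v- add mi- … -eka around the stem.
So leseze → lesezeir.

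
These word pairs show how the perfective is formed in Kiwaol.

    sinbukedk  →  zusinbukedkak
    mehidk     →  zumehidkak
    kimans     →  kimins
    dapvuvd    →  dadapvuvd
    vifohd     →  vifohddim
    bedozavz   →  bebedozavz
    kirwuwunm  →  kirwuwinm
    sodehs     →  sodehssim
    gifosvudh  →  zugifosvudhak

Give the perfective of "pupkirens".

pupkirins

"pupkirens" has second-to-last letter 'n'. The stems whose second-to-last letter is 'n' (kimans → kimins, kirwuwunm → kirwuwinm) change the last vowel to 'i'.
So pupkirens → pupkirins.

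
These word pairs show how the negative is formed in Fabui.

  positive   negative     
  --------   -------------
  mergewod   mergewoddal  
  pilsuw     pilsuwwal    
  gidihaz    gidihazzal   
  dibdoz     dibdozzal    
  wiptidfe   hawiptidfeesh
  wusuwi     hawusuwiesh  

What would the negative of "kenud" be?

"kenud" ends in a consonant. The stems ending in a consonant (dibdoz → dibdozzal, pilsuw → pilsuwwal, gidihaz → gidihazzal) double the final consonant and add -al.
So kenud → kenuddal.

kenuddal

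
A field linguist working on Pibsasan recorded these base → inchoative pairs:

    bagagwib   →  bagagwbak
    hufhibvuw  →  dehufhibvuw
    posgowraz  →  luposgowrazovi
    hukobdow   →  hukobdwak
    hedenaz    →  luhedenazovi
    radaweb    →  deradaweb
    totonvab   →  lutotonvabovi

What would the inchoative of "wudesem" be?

dewudesem

totonvab and bagagwib both end in -b yet inflect differently (lutotonvabovi, bagagwbak), so the final letter is not what conditions the rule; the last vowel is.
"wudesem" has last vowel 'e'. The one such stem in the data (radaweb → deradaweb) adds the prefix de-, so the same rule applies.
The other patterns: stems whose last vowel is 'a' add lu- … -ovi around the stem; stems whose last vowel is 'i' or 'o' delete the last vowel and add -ak.
So wudesem → dewudesem.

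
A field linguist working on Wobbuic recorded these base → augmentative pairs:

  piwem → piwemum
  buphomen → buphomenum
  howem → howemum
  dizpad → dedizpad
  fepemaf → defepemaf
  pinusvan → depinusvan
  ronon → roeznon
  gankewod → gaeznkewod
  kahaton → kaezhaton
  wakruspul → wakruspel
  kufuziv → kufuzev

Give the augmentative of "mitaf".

demitaf

buphomen and pinusvan both end in -n yet inflect differently (buphomenum, depinusvan), so the final letter is not what conditions the rule; the last vowel is.
"mitaf" has last vowel 'a'. The stems whose last vowel is 'a' (dizpad → dedizpad, fepemaf → defepemaf, pinusvan → depinusvan) add the prefix de-.
So mitaf → demitaf.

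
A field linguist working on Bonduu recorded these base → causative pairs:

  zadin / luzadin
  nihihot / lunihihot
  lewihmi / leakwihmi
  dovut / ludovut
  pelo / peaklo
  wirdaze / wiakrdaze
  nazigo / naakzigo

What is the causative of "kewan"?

lukewan

zadin and lewihmi both have last vowel 'i' yet inflect differently (luzadin, leakwihmi), so the last vowel is not what conditions the rule; whether the stem ends in a vowel or a consonant is.
"kewan" ends in a consonant. The stems ending in a consonant (nihihot → lunihihot, zadin → luzadin, dovut → ludovut) add the prefix lu-.
The other pattern: stems ending in a vowel insert -ak- after the first vowel.
So kewan → lukewan.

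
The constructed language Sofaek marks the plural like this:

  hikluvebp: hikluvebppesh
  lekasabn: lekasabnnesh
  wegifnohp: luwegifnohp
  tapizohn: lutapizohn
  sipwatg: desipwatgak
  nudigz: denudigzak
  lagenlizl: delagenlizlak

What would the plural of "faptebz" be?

faptebzzesh

hikluvebp and wegifnohp both end in -p yet inflect differently (hikluvebppesh, luwegifnohp), so the final letter is not what conditions the rule; the second-to-last letter is.
"faptebz" has second-to-last letter 'b'. The stems whose second-to-last letter is 'b' (hikluvebp → hikluvebppesh, lekasabn → lekasabnnesh) double the final consonant and add -esh.
The other patterns: stems whose second-to-last letter is 'h' add the prefix lu-; stems whose second-to-last letter is 'g', 't' or 'z' add de- … -ak around the stem.
So faptebz → faptebzzesh.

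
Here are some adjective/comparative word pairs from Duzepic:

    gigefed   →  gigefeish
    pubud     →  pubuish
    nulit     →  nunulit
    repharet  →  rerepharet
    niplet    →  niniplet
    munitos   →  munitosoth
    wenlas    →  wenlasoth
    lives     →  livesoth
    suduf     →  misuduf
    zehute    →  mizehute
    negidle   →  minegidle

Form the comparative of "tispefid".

tispefiish

"tispefid" ends in -d. The stems ending in -d (gigefed → gigefeish, pubud → pubuish) drop the final letter and add -ish.
The other patterns: stems ending in -t repeat the first consonant+vowel as a prefix; stems ending in -s add -oth; stems ending in -e or -f add the prefix mi-.
So tispefid → tispefiish.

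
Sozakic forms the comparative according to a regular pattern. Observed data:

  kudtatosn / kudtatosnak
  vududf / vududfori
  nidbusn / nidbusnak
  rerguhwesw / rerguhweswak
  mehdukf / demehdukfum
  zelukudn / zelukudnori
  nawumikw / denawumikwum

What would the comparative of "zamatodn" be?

rerguhwesw and nawumikw both end in -w yet inflect differently (rerguhweswak, denawumikwum), so the final letter is not what conditions the rule; the second-to-last letter is.
"zamatodn" has second-to-last letter 'd'. The stems whose second-to-last letter is 'd' (zelukudn → zelukudnori, vududf → vududfori) add -ori.
The other patterns: stems whose second-to-last letter is 's' add -ak; stems whose second-to-last letter is 'k' add de- … -um around the stem.
So zamatodn → zamatodnori.

zamatodnori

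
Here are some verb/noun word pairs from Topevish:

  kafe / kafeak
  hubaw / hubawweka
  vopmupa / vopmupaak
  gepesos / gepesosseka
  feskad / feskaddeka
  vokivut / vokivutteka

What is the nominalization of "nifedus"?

nifedusseka

hubaw and vopmupa both have last vowel 'a' yet inflect differently (hubawweka, vopmupaak), so the last vowel is not what conditions the rule; whether the stem ends in a vowel or a consonant is.
"nifedus" ends in a consonant. The stems ending in a consonant (vokivut → vokivutteka, gepesos → gepesosseka, hubaw → hubawweka) double the final consonant and add -eka.
So nifedus → nifedusseka.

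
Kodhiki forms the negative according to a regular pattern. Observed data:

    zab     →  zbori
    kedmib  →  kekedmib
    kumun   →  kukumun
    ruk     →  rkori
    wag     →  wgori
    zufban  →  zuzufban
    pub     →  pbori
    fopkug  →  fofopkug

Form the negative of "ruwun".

ruruwun

kedmib and zab both end in -b yet inflect differently (kekedmib, zbori), so the final letter is not what conditions the rule; the number of vowels is.
"ruwun" has 2 vowels. The stems with 2 vowels (kumun → kukumun, kedmib → kekedmib, fopkug → fofopkug) repeat the first consonant+vowel as a prefix.
So ruwun → ruruwun.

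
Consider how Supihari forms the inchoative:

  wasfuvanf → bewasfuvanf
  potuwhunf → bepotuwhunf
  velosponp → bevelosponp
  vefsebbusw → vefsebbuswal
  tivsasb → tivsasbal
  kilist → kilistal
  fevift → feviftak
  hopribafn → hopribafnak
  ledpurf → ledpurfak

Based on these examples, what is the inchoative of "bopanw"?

kilist and fevift both end in -t yet inflect differently (kilistal, feviftak), so the final letter is not what conditions the rule; the second-to-last letter is.
"bopanw" has second-to-last letter 'n'. The stems whose second-to-last letter is 'n' (wasfuvanf → bewasfuvanf, potuwhunf → bepotuwhunf, velosponp → bevelosponp) add the prefix be-.
The other patterns: stems whose second-to-last letter is 's' add -al; stems whose second-to-last letter is 'f' or 'r' add -ak.
So bopanw → bebopanw.

bebopanw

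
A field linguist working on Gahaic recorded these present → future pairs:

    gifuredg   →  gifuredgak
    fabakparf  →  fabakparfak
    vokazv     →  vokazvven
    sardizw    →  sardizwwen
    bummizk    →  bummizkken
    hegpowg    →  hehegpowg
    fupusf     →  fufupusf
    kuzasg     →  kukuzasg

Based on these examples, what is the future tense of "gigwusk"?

gigigwusk

gifuredg and hegpowg both end in -g yet inflect differently (gifuredgak, hehegpowg), so the final letter is not what conditions the rule; the second-to-last letter is.
"gigwusk" has second-to-last letter 's'. The stems whose second-to-last letter is 's' (fupusf → fufupusf, kuzasg → kukuzasg) repeat the first consonant+vowel as a prefix.
The other patterns: stems whose second-to-last letter is 'd' or 'r' add -ak; stems whose second-to-last letter is 'z' double the final consonant and add -en.
So gigwusk → gigigwusk.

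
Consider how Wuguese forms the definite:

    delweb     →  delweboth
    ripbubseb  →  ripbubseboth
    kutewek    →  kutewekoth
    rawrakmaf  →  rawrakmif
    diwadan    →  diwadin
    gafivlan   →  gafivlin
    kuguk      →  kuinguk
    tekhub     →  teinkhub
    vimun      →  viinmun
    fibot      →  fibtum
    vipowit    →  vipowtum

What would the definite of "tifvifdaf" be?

"tifvifdaf" has last vowel 'a'. The stems whose last vowel is 'a' (rawrakmaf → rawrakmif, diwadan → diwadin, gafivlan → gafivlin) change the last vowel to 'i'.
The other patterns: stems whose last vowel is 'e' add -oth; stems whose last vowel is 'u' insert -in- after the first vowel; stems whose last vowel is 'i' or 'o' delete the last vowel and add -um.
So tifvifdaf → tifvifdif.

tifvifdif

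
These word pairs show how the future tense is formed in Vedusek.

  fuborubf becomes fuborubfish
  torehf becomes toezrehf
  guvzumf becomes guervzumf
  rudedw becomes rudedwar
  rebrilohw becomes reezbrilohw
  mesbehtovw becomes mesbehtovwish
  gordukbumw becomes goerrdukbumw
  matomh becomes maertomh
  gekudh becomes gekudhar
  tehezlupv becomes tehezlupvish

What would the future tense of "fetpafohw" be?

feeztpafohw

"fetpafohw" has second-to-last letter 'h'. The stems whose second-to-last letter is 'h' (torehf → toezrehf, rebrilohw → reezbrilohw) insert -ez- after the first vowel.
So fetpafohw → feeztpafohw.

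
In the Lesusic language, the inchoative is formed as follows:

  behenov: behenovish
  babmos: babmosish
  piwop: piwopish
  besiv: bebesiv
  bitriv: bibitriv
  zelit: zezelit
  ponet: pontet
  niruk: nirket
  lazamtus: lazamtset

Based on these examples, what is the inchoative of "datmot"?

datmotish

behenov and besiv both end in -v yet inflect differently (behenovish, bebesiv), so the final letter is not what conditions the rule; the last vowel is.
"datmot" has last vowel 'o'. The stems whose last vowel is 'o' (behenov → behenovish, babmos → babmosish, piwop → piwopish) add -ish.
The other patterns: stems whose last vowel is 'i' repeat the first consonant+vowel as a prefix; stems whose last vowel is 'e' or 'u' delete the last vowel and add -et.
So datmot → datmotish.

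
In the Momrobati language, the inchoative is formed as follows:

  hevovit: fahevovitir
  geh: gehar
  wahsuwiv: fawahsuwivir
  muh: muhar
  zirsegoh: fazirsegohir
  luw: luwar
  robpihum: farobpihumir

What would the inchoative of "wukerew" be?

fawukerewir

zirsegoh and muh both end in -h yet inflect differently (fazirsegohir, muhar), so the final letter is not what conditions the rule; the number of vowels is.
"wukerew" has 3 vowels. The stems with 3 vowels (hevovit → fahevovitir, robpihum → farobpihumir, zirsegoh → fazirsegohir) add fa- … -ir around the stem.
The other pattern: stems with 1 vowel add -ar.
So wukerew → fawukerewir.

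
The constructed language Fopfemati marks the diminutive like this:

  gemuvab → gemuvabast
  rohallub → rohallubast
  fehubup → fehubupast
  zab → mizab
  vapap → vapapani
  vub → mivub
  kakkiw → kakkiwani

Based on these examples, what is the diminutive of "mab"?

mimab

"mab" has 1 vowel. The stems with 1 vowel (zab → mizab, vub → mivub) add the prefix mi-.
The other patterns: stems with 2 vowels add -ani; stems with 3 vowels add -ast.
So mab → mimab.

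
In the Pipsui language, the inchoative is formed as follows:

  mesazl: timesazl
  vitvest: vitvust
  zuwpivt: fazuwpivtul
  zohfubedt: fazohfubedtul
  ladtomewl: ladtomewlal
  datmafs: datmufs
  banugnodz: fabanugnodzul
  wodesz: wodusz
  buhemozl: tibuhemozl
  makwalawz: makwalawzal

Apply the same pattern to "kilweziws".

"kilweziws" has second-to-last letter 'w'. The stems whose second-to-last letter is 'w' (ladtomewl → ladtomewlal, makwalawz → makwalawzal) add -al.
The other patterns: stems whose second-to-last letter is 'z' add the prefix ti-; stems whose second-to-last letter is 'f' or 's' change the last vowel to 'u'; stems whose second-to-last letter is 'd' or 'v' add fa- … -ul around the stem.
So kilweziws → kilweziwsal.

kilweziwsal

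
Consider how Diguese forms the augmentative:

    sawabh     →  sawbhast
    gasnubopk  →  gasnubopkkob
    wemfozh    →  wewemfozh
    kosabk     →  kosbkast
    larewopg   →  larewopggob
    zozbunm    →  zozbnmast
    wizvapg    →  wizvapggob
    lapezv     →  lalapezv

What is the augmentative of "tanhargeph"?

tanhargephhob

gasnubopk and kosabk both end in -k yet inflect differently (gasnubopkkob, kosbkast), so the final letter is not what conditions the rule; the second-to-last letter is.
"tanhargeph" has second-to-last letter 'p'. The stems whose second-to-last letter is 'p' (gasnubopk → gasnubopkkob, wizvapg → wizvapggob, larewopg → larewopggob) double the final consonant and add -ob.
So tanhargeph → tanhargephhob.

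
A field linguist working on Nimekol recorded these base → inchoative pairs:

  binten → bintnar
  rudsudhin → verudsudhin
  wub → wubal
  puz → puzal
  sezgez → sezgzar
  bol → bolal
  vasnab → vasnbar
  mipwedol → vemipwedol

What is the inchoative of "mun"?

munal

wub and vasnab both end in -b yet inflect differently (wubal, vasnbar), so the final letter is not what conditions the rule; the number of vowels is.
"mun" has 1 vowel. The stems with 1 vowel (bol → bolal, puz → puzal, wub → wubal) add -al.
So mun → munal.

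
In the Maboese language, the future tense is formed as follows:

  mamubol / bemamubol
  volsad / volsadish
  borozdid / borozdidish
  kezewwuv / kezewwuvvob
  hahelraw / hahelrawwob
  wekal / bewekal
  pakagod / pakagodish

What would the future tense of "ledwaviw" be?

ledwaviwwob

mamubol and pakagod both have last vowel 'o' yet inflect differently (bemamubol, pakagodish), so the last vowel is not what conditions the rule; the final letter is.
"ledwaviw" ends in -w. The one such stem in the data (hahelraw → hahelrawwob) doubles the final consonant and adds -ob (as does kezewwuv), so the same rule applies.
The other patterns: stems ending in -l add the prefix be-; stems ending in -d add -ish.
So ledwaviw → ledwaviwwob.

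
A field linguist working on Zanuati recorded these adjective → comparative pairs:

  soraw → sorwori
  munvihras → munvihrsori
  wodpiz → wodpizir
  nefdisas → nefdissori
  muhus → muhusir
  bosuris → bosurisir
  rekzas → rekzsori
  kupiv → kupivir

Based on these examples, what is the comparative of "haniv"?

hanivir

"haniv" has last vowel 'i'. The stems whose last vowel is 'i' (kupiv → kupivir, wodpiz → wodpizir, bosuris → bosurisir) add -ir.
So haniv → hanivir.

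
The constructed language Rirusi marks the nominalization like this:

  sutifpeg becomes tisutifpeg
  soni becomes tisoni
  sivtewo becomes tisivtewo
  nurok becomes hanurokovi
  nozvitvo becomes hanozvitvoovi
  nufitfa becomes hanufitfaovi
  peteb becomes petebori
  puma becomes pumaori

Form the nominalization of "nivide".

"nivide" begins with n-. The stems beginning with n- (nurok → hanurokovi, nozvitvo → hanozvitvoovi, nufitfa → hanufitfaovi) add ha- … -ovi around the stem.
So nivide → hanivideovi.

hanivideovi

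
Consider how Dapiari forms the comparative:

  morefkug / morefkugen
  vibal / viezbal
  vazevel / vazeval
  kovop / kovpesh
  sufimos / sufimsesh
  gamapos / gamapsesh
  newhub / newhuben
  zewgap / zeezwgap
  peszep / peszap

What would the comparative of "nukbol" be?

nukblesh

peszep and zewgap both end in -p yet inflect differently (peszap, zeezwgap), so the final letter is not what conditions the rule; the last vowel is.
"nukbol" has last vowel 'o'. The stems whose last vowel is 'o' (sufimos → sufimsesh, gamapos → gamapsesh, kovop → kovpesh) delete the last vowel and add -esh.
So nukbol → nukblesh.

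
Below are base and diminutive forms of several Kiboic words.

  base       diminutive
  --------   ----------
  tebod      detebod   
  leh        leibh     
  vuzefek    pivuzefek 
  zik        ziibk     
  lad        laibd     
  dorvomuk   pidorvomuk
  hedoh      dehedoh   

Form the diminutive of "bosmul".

debosmul

"bosmul" has 2 vowels. The stems with 2 vowels (tebod → detebod, hedoh → dehedoh) add the prefix de-.
So bosmul → debosmul.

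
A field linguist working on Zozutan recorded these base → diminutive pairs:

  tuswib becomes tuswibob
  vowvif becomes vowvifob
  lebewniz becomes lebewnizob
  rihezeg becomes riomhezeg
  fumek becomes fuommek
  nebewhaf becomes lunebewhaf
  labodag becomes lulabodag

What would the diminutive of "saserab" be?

vowvif and nebewhaf both end in -f yet inflect differently (vowvifob, lunebewhaf), so the final letter is not what conditions the rule; the last vowel is.
"saserab" has last vowel 'a'. The stems whose last vowel is 'a' (nebewhaf → lunebewhaf, labodag → lulabodag) add the prefix lu-.
So saserab → lusaserab.

lusaserab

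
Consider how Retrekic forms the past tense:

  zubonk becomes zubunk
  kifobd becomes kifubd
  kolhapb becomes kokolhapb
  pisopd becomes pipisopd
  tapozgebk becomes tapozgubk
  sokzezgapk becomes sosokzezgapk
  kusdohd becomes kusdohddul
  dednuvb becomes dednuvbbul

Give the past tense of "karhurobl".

pisopd and kusdohd both end in -d yet inflect differently (pipisopd, kusdohddul), so the final letter is not what conditions the rule; the second-to-last letter is.
"karhurobl" has second-to-last letter 'b'. The stems whose second-to-last letter is 'b' (kifobd → kifubd, tapozgebk → tapozgubk) change the last vowel to 'u'.
So karhurobl → karhurubl.

karhurubl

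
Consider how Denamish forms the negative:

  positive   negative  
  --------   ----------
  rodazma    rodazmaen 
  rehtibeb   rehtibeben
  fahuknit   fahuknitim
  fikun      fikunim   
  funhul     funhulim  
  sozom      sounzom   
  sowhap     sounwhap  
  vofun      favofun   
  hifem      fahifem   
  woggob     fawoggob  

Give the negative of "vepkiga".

favepkiga

fikun and vofun both end in -n yet inflect differently (fikunim, favofun), so the final letter is not what conditions the rule; the first letter is.
"vepkiga" begins with v-. The one such stem in the data (vofun → favofun) adds the prefix fa-, so the same rule applies.
So vepkiga → favepkiga.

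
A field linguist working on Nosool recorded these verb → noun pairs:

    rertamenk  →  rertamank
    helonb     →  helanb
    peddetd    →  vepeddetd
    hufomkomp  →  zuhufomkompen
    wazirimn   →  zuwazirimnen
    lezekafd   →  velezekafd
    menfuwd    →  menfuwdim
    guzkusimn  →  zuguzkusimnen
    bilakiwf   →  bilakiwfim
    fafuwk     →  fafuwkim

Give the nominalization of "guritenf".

guritanf

"guritenf" has second-to-last letter 'n'. The stems whose second-to-last letter is 'n' (rertamenk → rertamank, helonb → helanb) change the last vowel to 'a'.
The other patterns: stems whose second-to-last letter is 'm' add zu- … -en around the stem; stems whose second-to-last letter is 'w' add -im; stems whose second-to-last letter is 'f' or 't' add the prefix ve-.
So guritenf → guritanf.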